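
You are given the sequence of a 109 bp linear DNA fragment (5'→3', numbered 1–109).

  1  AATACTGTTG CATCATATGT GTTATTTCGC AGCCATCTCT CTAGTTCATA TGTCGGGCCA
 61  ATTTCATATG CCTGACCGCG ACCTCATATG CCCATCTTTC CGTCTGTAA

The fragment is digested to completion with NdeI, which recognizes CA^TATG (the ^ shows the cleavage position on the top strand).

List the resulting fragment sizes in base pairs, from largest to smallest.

33, 23, 20, 18, 15 bp

NdeI sites (CATATG) start at positions 14, 47, 65, 85.
NdeI cuts after base 2 of each site, so after positions 15, 48, 66, 86.
Linear molecule, 4 cuts → 5 fragments:
  1–15 → 15 bp
  16–48 → 33 bp
  49–66 → 18 bp
  67–86 → 20 bp
  87–109 → 23 bp
Sorted largest to smallest: 33, 23, 20, 18, 15 bp.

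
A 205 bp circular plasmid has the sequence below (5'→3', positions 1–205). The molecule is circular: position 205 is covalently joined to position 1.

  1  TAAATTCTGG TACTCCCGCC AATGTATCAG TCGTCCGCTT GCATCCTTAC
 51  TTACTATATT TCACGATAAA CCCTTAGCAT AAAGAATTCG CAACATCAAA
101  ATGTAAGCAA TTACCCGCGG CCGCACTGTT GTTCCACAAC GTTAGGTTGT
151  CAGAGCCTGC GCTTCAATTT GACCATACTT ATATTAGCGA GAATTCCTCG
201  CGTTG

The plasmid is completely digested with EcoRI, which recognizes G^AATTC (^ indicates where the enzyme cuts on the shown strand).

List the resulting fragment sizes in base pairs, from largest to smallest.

EcoRI sites (GAATTC) start at positions 84, 191.
EcoRI cuts after the first base of each site, so after positions 84, 191.
Circular molecule, 2 cuts → 2 fragments:
  85–191 → 107 bp
  192–205 then 1–84 → 14 + 84 = 98 bp
Sorted largest to smallest: 107, 98 bp.

107, 98 bp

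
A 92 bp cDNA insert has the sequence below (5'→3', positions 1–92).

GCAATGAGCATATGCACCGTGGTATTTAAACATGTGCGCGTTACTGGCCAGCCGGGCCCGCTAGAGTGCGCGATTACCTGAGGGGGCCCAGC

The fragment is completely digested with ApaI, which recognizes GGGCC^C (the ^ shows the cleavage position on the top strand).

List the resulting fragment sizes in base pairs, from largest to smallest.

ApaI sites (GGGCCC) start at positions 54, 84.
ApaI cuts after base 5 of each site (before the last base), so after positions 58, 88.
Linear molecule, 2 cuts → 3 fragments:
  1–58 → 58 bp
  59–88 → 30 bp
  89–92 → 4 bp
Sorted largest to smallest: 58, 30, 4 bp.

58, 30, 4 bp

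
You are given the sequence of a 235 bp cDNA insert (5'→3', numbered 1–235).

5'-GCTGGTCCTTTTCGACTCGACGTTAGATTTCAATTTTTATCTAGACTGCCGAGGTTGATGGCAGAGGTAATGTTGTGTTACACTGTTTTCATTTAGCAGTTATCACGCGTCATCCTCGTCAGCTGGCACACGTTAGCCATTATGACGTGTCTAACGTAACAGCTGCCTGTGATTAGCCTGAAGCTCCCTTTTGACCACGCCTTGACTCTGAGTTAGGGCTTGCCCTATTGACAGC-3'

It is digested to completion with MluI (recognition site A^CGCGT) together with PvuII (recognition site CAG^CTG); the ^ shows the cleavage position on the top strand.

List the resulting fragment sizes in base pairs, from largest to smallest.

The MluI site (ACGCGT) starts at position 105.
MluI cuts after the first base of each site, so after position 105.
PvuII sites (CAGCTG) start at positions 120, 160.
PvuII cuts after base 3 of each site, so after positions 122, 162.
Combined cut positions: 105, 122, 162.
Linear molecule, 3 cuts → 4 fragments:
  1–105 → 105 bp
  106–122 → 17 bp
  123–162 → 40 bp
  163–235 → 73 bp
Sorted largest to smallest: 105, 73, 40, 17 bp.

105, 73, 40, 17 bp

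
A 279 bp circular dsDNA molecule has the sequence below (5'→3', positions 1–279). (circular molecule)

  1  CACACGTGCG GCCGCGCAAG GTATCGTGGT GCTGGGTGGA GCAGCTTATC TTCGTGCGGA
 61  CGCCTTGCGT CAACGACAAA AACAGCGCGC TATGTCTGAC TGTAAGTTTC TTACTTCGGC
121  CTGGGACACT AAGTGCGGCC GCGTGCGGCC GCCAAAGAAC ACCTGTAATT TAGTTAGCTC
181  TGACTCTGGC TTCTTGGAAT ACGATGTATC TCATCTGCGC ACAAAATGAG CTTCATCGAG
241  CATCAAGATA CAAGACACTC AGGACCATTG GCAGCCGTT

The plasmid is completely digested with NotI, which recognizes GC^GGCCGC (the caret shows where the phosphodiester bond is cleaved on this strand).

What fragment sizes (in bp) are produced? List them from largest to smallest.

142, 127, 10 bp

NotI sites (GCGGCCGC) start at positions 8, 135, 145.
NotI cuts after base 2 of each site, so after positions 9, 136, 146.
Circular molecule, 3 cuts → 3 fragments:
  10–136 → 127 bp
  137–146 → 10 bp
  147–279 then 1–9 → 133 + 9 = 142 bp
Sorted largest to smallest: 142, 127, 10 bp.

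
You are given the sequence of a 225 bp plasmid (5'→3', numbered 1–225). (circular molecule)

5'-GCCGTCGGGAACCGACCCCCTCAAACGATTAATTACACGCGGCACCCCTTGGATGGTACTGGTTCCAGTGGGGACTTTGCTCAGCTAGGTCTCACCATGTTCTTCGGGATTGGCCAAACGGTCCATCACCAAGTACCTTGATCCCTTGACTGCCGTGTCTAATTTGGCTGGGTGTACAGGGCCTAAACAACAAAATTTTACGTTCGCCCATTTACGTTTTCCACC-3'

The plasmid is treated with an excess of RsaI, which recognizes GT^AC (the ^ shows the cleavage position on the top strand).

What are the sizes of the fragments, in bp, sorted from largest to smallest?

RsaI sites (GTAC) start at positions 56, 133, 174.
RsaI cuts after base 2 of each site, so after positions 57, 134, 175.
Circular molecule, 3 cuts → 3 fragments:
  58–134 → 77 bp
  135–175 → 41 bp
  176–225 then 1–57 → 50 + 57 = 107 bp
Sorted largest to smallest: 107, 77, 41 bp.

107, 77, 41 bp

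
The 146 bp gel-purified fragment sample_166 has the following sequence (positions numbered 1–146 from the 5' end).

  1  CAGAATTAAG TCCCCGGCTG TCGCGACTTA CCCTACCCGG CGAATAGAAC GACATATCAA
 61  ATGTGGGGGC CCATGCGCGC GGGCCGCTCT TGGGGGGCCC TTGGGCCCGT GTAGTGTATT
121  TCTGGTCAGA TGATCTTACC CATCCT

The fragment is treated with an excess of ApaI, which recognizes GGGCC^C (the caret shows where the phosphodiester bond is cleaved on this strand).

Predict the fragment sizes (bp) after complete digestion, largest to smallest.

71, 39, 28, 8 bp

ApaI sites (GGGCCC) start at positions 67, 95, 103.
ApaI cuts after base 5 of each site (before the last base), so after positions 71, 99, 107.
Linear molecule, 3 cuts → 4 fragments:
  1–71 → 71 bp
  72–99 → 28 bp
  100–107 → 8 bp
  108–146 → 39 bp
Sorted largest to smallest: 71, 39, 28, 8 bp.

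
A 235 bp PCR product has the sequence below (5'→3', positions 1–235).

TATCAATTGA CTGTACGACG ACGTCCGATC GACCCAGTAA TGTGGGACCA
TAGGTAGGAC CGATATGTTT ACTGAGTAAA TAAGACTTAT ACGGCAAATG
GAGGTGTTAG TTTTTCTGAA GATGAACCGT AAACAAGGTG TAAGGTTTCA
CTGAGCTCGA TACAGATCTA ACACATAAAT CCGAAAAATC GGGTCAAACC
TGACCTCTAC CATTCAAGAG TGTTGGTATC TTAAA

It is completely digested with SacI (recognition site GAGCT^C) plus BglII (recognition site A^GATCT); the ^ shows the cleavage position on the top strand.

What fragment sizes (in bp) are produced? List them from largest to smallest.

The SacI site (GAGCTC) starts at position 153.
SacI cuts after base 5 of each site (before the last base), so after position 157.
The BglII site (AGATCT) starts at position 164.
BglII cuts after the first base of each site, so after position 164.
Combined cut positions: 157, 164.
Linear molecule, 2 cuts → 3 fragments:
  1–157 → 157 bp
  158–164 → 7 bp
  165–235 → 71 bp
Sorted largest to smallest: 157, 71, 7 bp.

157, 71, 7 bp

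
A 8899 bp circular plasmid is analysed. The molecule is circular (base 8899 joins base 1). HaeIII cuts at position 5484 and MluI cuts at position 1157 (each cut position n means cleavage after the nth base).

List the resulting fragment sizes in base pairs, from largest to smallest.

Combined cut positions (sorted): 1157, 5484.
Circular molecule, 2 cuts → 2 fragments:
  5484 − 1157 = 4327 bp
  wrap: 8899 − 5484 + 1157 = 4572 bp
Sorted largest to smallest: 4572, 4327 bp.

4572, 4327 bp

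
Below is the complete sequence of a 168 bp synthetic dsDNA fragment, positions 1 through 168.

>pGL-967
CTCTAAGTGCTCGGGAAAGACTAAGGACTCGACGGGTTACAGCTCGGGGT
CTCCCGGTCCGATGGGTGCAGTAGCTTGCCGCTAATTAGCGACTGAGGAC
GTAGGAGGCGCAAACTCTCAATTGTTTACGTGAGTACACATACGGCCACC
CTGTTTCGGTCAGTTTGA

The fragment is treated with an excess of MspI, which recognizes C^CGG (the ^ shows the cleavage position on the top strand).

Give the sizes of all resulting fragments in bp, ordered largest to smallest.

The MspI site (CCGG) starts at position 54.
MspI cuts after the first base of each site, so after position 54.
Linear molecule, 1 cut → 2 fragments:
  1–54 → 54 bp
  55–168 → 114 bp
Sorted largest to smallest: 114, 54 bp.

114, 54 bp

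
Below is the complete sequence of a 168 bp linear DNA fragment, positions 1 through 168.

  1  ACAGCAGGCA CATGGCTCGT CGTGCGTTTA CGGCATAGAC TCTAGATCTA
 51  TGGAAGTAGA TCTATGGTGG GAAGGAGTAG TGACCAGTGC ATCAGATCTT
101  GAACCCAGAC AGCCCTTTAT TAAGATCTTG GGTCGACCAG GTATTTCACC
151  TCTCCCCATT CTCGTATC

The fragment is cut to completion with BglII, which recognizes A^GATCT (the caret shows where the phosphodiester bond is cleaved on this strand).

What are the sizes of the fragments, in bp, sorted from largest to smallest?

BglII sites (AGATCT) start at positions 44, 58, 94, 123.
BglII cuts after the first base of each site, so after positions 44, 58, 94, 123.
Linear molecule, 4 cuts → 5 fragments:
  1–44 → 44 bp
  45–58 → 14 bp
  59–94 → 36 bp
  95–123 → 29 bp
  124–168 → 45 bp
Sorted largest to smallest: 45, 44, 36, 29, 14 bp.

45, 44, 36, 29, 14 bp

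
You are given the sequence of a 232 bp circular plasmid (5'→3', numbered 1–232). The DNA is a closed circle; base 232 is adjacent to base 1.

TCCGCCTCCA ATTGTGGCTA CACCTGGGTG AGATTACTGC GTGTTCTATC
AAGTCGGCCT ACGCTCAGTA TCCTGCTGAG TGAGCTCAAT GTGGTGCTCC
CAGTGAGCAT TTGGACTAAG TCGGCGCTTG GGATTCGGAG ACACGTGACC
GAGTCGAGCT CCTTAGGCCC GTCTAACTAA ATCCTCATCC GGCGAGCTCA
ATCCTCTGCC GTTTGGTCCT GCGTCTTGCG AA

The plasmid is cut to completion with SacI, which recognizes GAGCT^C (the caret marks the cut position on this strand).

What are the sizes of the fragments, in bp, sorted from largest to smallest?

SacI sites (GAGCTC) start at positions 82, 156, 194.
SacI cuts after base 5 of each site (before the last base), so after positions 86, 160, 198.
Circular molecule, 3 cuts → 3 fragments:
  87–160 → 74 bp
  161–198 → 38 bp
  199–232 then 1–86 → 34 + 86 = 120 bp
Sorted largest to smallest: 120, 74, 38 bp.

120, 74, 38 bp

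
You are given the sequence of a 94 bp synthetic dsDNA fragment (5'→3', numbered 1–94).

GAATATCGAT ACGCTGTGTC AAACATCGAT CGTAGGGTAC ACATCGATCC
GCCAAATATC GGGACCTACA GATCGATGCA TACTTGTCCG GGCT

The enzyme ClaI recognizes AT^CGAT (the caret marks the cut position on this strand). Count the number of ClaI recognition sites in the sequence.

ATCGAT occurs starting at positions 5, 25, 43, 72.
ClaI cuts at 4 sites.

4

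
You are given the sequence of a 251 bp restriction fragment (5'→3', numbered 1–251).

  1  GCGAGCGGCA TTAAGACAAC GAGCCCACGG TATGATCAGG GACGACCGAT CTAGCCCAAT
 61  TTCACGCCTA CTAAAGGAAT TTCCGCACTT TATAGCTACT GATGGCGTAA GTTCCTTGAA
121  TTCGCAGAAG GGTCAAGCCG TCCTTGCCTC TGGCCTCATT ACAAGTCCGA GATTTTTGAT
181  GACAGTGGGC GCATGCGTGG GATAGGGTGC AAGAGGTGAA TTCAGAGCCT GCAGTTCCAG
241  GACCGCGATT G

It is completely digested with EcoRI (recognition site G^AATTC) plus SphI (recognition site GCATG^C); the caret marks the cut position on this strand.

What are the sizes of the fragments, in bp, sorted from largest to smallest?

EcoRI sites (GAATTC) start at positions 118, 218.
EcoRI cuts after the first base of each site, so after positions 118, 218.
The SphI site (GCATGC) starts at position 191.
SphI cuts after base 5 of each site (before the last base), so after position 195.
Combined cut positions: 118, 195, 218.
Linear molecule, 3 cuts → 4 fragments:
  1–118 → 118 bp
  119–195 → 77 bp
  196–218 → 23 bp
  219–251 → 33 bp
Sorted largest to smallest: 118, 77, 33, 23 bp.

118, 77, 33, 23 bp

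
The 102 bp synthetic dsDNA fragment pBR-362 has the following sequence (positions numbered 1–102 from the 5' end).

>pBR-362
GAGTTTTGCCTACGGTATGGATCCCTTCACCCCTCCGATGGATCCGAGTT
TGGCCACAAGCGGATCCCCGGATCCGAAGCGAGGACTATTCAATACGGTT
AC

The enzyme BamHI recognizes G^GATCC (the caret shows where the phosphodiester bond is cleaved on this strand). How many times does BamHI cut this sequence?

GGATCC occurs starting at positions 19, 40, 62, 70.
BamHI cuts at 4 sites.

4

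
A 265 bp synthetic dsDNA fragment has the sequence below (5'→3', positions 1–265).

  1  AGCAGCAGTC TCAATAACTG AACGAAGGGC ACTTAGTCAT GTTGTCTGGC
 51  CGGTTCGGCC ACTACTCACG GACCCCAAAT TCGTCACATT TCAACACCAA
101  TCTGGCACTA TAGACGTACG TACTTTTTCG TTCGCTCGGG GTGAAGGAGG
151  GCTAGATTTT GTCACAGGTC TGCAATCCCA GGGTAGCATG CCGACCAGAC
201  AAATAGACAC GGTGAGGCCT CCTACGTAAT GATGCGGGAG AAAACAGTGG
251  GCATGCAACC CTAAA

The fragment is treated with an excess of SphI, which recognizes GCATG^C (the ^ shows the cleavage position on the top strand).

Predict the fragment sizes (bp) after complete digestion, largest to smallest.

190, 65, 10 bp

SphI sites (GCATGC) start at positions 186, 251.
SphI cuts after base 5 of each site (before the last base), so after positions 190, 255.
Linear molecule, 2 cuts → 3 fragments:
  1–190 → 190 bp
  191–255 → 65 bp
  256–265 → 10 bp
Sorted largest to smallest: 190, 65, 10 bp.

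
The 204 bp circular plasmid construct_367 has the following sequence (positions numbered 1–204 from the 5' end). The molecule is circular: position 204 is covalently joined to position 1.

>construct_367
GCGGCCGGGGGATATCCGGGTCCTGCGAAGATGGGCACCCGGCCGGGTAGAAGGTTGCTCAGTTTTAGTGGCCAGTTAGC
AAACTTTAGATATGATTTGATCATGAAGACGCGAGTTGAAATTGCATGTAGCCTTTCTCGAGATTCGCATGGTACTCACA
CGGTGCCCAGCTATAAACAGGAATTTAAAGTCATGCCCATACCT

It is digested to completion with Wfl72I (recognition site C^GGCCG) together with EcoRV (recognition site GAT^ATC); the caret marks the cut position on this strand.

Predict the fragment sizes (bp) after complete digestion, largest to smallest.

166, 27, 11 bp

Wfl72I sites (CGGCCG) start at positions 2, 40.
Wfl72I cuts after the first base of each site, so after positions 2, 40.
The EcoRV site (GATATC) starts at position 11.
EcoRV cuts after base 3 of each site, so after position 13.
Combined cut positions: 2, 13, 40.
Circular molecule, 3 cuts → 3 fragments:
  3–13 → 11 bp
  14–40 → 27 bp
  41–204 then 1–2 → 164 + 2 = 166 bp
Sorted largest to smallest: 166, 27, 11 bp.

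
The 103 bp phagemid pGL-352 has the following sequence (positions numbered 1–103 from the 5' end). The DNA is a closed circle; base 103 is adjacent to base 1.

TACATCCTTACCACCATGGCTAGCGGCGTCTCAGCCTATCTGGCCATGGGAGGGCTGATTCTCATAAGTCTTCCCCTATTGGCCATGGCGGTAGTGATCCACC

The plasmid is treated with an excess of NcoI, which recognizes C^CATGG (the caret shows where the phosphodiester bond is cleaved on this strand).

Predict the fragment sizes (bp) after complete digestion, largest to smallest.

NcoI sites (CCATGG) start at positions 14, 44, 83.
NcoI cuts after the first base of each site, so after positions 14, 44, 83.
Circular molecule, 3 cuts → 3 fragments:
  15–44 → 30 bp
  45–83 → 39 bp
  84–103 then 1–14 → 20 + 14 = 34 bp
Sorted largest to smallest: 39, 34, 30 bp.

39, 34, 30 bp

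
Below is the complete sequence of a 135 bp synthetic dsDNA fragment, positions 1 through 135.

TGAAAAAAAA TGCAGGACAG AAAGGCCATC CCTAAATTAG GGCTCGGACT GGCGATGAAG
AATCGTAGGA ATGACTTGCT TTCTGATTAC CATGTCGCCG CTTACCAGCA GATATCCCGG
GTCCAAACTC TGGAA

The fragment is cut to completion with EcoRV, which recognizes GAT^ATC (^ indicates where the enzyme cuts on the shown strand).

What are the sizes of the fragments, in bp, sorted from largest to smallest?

The EcoRV site (GATATC) starts at position 111.
EcoRV cuts after base 3 of each site, so after position 113.
Linear molecule, 1 cut → 2 fragments:
  1–113 → 113 bp
  114–135 → 22 bp
Sorted largest to smallest: 113, 22 bp.

113, 22 bp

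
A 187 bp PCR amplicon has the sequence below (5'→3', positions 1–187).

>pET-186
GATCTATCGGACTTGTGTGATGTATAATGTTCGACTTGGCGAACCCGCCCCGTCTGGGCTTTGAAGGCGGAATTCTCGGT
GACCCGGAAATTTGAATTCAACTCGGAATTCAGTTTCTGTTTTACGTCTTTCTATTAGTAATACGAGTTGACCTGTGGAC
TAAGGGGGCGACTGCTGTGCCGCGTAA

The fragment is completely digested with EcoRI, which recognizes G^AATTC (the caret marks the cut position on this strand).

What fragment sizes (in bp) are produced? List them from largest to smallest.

EcoRI sites (GAATTC) start at positions 70, 94, 106.
EcoRI cuts after the first base of each site, so after positions 70, 94, 106.
Linear molecule, 3 cuts → 4 fragments:
  1–70 → 70 bp
  71–94 → 24 bp
  95–106 → 12 bp
  107–187 → 81 bp
Sorted largest to smallest: 81, 70, 24, 12 bp.

81, 70, 24, 12 bp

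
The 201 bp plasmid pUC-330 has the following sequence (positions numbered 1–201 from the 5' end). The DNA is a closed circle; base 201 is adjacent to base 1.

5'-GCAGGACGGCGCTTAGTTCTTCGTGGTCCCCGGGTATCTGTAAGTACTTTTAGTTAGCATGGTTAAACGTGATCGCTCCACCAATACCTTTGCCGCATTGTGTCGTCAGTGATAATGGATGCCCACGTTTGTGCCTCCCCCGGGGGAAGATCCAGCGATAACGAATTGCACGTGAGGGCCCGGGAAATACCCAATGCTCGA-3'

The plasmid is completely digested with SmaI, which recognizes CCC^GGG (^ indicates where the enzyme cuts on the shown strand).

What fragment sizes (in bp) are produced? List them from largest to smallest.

110, 51, 40 bp

SmaI sites (CCCGGG) start at positions 29, 139, 179.
SmaI cuts after base 3 of each site, so after positions 31, 141, 181.
Circular molecule, 3 cuts → 3 fragments:
  32–141 → 110 bp
  142–181 → 40 bp
  182–201 then 1–31 → 20 + 31 = 51 bp
Sorted largest to smallest: 110, 51, 40 bp.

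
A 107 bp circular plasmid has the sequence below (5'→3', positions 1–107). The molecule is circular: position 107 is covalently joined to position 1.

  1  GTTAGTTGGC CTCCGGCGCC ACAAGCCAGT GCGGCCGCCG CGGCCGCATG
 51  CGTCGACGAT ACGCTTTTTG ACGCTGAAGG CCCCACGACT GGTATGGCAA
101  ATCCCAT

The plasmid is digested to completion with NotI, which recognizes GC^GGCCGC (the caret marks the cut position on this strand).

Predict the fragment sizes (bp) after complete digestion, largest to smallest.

NotI sites (GCGGCCGC) start at positions 31, 40.
NotI cuts after base 2 of each site, so after positions 32, 41.
Circular molecule, 2 cuts → 2 fragments:
  33–41 → 9 bp
  42–107 then 1–32 → 66 + 32 = 98 bp
Sorted largest to smallest: 98, 9 bp.

98, 9 bp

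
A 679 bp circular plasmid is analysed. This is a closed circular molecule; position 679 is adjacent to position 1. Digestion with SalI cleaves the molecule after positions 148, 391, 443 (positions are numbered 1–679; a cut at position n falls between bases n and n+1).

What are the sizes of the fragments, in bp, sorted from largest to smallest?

Circular molecule, 3 cuts → 3 fragments:
  391 − 148 = 243 bp
  443 − 391 = 52 bp
  wrap: 679 − 443 + 148 = 384 bp
Sorted largest to smallest: 384, 243, 52 bp.

384, 243, 52 bp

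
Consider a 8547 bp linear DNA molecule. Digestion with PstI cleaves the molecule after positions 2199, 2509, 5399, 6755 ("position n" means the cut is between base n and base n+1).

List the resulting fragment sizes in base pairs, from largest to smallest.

2890, 2199, 1792, 1356, 310 bp

Linear molecule, 4 cuts → 5 fragments:
  2199 − 0 = 2199 bp
  2509 − 2199 = 310 bp
  5399 − 2509 = 2890 bp
  6755 − 5399 = 1356 bp
  8547 − 6755 = 1792 bp
Sorted largest to smallest: 2890, 2199, 1792, 1356, 310 bp.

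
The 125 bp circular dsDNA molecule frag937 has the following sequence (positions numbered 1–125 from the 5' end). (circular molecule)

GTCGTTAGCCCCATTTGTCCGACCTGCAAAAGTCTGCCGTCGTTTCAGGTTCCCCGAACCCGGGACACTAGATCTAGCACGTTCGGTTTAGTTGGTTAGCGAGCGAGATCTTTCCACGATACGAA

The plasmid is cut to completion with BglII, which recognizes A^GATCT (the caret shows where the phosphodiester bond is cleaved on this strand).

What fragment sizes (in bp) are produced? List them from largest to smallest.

BglII sites (AGATCT) start at positions 70, 106.
BglII cuts after the first base of each site, so after positions 70, 106.
Circular molecule, 2 cuts → 2 fragments:
  71–106 → 36 bp
  107–125 then 1–70 → 19 + 70 = 89 bp
Sorted largest to smallest: 89, 36 bp.

89, 36 bp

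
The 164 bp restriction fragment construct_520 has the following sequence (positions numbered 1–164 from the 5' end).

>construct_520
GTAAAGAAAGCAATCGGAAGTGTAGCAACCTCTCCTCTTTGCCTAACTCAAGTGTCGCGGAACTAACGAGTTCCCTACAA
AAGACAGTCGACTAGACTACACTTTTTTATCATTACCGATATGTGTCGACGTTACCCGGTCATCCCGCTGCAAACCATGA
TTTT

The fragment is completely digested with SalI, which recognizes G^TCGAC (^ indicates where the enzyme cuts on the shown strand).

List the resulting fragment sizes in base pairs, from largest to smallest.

87, 39, 38 bp

SalI sites (GTCGAC) start at positions 87, 125.
SalI cuts after the first base of each site, so after positions 87, 125.
Linear molecule, 2 cuts → 3 fragments:
  1–87 → 87 bp
  88–125 → 38 bp
  126–164 → 39 bp
Sorted largest to smallest: 87, 39, 38 bp.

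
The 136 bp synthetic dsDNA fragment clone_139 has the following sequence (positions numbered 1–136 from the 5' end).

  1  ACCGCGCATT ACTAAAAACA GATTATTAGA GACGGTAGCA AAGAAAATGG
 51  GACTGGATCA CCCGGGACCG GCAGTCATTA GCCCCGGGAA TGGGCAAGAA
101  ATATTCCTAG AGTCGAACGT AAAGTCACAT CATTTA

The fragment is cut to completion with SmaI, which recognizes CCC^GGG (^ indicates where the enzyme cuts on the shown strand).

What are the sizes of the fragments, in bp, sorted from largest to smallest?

SmaI sites (CCCGGG) start at positions 61, 83.
SmaI cuts after base 3 of each site, so after positions 63, 85.
Linear molecule, 2 cuts → 3 fragments:
  1–63 → 63 bp
  64–85 → 22 bp
  86–136 → 51 bp
Sorted largest to smallest: 63, 51, 22 bp.

63, 51, 22 bp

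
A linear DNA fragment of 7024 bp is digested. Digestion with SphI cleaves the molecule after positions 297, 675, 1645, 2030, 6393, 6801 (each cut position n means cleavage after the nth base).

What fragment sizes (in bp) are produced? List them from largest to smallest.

4363, 970, 408, 385, 378, 297, 223 bp

Linear molecule, 6 cuts → 7 fragments:
  297 − 0 = 297 bp
  675 − 297 = 378 bp
  1645 − 675 = 970 bp
  2030 − 1645 = 385 bp
  6393 − 2030 = 4363 bp
  6801 − 6393 = 408 bp
  7024 − 6801 = 223 bp
Sorted largest to smallest: 4363, 970, 408, 385, 378, 297, 223 bp.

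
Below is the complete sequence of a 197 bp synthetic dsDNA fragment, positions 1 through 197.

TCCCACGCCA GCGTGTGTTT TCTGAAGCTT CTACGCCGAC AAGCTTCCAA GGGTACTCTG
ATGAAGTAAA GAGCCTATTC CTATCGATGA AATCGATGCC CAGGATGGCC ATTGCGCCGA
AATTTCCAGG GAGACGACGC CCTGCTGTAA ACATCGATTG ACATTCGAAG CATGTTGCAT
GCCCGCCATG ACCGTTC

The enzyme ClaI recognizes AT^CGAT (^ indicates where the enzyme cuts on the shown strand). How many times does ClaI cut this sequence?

ATCGAT occurs starting at positions 83, 92, 153.
ClaI cuts at 3 sites.

3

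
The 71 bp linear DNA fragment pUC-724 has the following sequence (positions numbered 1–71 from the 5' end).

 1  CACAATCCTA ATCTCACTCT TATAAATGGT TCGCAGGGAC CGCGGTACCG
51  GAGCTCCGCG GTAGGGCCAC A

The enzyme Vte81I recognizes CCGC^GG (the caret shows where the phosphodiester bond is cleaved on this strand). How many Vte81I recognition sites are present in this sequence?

CCGCGG occurs starting at positions 40, 56.
Vte81I cuts at 2 sites.

2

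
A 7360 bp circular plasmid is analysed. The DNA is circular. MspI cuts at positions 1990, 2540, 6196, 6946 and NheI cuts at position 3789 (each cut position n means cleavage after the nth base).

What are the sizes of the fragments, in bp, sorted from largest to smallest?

Combined cut positions (sorted): 1990, 2540, 3789, 6196, 6946.
Circular molecule, 5 cuts → 5 fragments:
  2540 − 1990 = 550 bp
  3789 − 2540 = 1249 bp
  6196 − 3789 = 2407 bp
  6946 − 6196 = 750 bp
  wrap: 7360 − 6946 + 1990 = 2404 bp
Sorted largest to smallest: 2407, 2404, 1249, 750, 550 bp.

2407, 2404, 1249, 750, 550 bp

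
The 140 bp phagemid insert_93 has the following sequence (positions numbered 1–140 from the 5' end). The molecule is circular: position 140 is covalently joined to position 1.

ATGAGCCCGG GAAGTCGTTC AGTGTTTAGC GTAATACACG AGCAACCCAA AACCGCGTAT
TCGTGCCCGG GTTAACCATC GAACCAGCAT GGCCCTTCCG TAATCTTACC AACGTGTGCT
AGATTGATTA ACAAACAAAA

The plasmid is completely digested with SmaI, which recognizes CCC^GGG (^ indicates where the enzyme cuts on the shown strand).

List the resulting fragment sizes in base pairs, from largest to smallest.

80, 60 bp

SmaI sites (CCCGGG) start at positions 6, 66.
SmaI cuts after base 3 of each site, so after positions 8, 68.
Circular molecule, 2 cuts → 2 fragments:
  9–68 → 60 bp
  69–140 then 1–8 → 72 + 8 = 80 bp
Sorted largest to smallest: 80, 60 bp.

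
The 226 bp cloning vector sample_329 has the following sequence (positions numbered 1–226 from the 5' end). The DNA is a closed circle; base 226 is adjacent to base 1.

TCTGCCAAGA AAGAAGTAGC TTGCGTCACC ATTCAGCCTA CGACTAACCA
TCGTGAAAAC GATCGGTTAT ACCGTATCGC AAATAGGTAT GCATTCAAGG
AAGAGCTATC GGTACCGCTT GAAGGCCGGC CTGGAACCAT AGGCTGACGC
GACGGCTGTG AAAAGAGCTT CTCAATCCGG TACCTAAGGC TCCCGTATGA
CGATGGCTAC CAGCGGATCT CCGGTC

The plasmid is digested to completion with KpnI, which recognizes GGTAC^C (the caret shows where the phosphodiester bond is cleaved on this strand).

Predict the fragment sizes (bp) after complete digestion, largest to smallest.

KpnI sites (GGTACC) start at positions 111, 179.
KpnI cuts after base 5 of each site (before the last base), so after positions 115, 183.
Circular molecule, 2 cuts → 2 fragments:
  116–183 → 68 bp
  184–226 then 1–115 → 43 + 115 = 158 bp
Sorted largest to smallest: 158, 68 bp.

158, 68 bp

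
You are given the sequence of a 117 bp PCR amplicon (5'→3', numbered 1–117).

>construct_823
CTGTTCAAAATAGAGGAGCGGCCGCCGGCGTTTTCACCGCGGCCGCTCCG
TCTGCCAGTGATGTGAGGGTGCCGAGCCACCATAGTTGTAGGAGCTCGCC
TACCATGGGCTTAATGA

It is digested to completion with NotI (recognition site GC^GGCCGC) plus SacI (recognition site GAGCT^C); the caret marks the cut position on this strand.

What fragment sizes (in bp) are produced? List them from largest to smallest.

NotI sites (GCGGCCGC) start at positions 18, 39.
NotI cuts after base 2 of each site, so after positions 19, 40.
The SacI site (GAGCTC) starts at position 92.
SacI cuts after base 5 of each site (before the last base), so after position 96.
Combined cut positions: 19, 40, 96.
Linear molecule, 3 cuts → 4 fragments:
  1–19 → 19 bp
  20–40 → 21 bp
  41–96 → 56 bp
  97–117 → 21 bp
Sorted largest to smallest: 56, 21, 21, 19 bp.

56, 21, 21, 19 bp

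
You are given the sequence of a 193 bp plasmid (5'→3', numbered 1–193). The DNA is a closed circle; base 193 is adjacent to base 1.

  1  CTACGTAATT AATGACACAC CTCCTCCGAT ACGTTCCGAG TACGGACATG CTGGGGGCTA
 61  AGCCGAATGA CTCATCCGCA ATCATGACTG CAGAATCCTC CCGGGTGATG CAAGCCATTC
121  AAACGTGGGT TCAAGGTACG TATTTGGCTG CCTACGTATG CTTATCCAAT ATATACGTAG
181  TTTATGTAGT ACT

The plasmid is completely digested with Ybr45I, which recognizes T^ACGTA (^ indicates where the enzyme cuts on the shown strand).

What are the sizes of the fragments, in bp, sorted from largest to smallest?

Ybr45I sites (TACGTA) start at positions 2, 137, 153, 174.
Ybr45I cuts after the first base of each site, so after positions 2, 137, 153, 174.
Circular molecule, 4 cuts → 4 fragments:
  3–137 → 135 bp
  138–153 → 16 bp
  154–174 → 21 bp
  175–193 then 1–2 → 19 + 2 = 21 bp
Sorted largest to smallest: 135, 21, 21, 16 bp.

135, 21, 21, 16 bp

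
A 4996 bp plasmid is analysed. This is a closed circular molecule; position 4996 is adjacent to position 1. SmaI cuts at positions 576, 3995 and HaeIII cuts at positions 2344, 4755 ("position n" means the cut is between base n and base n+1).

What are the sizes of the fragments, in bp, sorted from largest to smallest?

Combined cut positions (sorted): 576, 2344, 3995, 4755.
Circular molecule, 4 cuts → 4 fragments:
  2344 − 576 = 1768 bp
  3995 − 2344 = 1651 bp
  4755 − 3995 = 760 bp
  wrap: 4996 − 4755 + 576 = 817 bp
Sorted largest to smallest: 1768, 1651, 817, 760 bp.

1768, 1651, 817, 760 bp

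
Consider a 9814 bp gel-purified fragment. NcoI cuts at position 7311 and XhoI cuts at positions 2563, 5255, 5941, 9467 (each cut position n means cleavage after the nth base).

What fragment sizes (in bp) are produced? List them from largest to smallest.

2692, 2563, 2156, 1370, 686, 347 bp

Combined cut positions (sorted): 2563, 5255, 5941, 7311, 9467.
Linear molecule, 5 cuts → 6 fragments:
  2563 − 0 = 2563 bp
  5255 − 2563 = 2692 bp
  5941 − 5255 = 686 bp
  7311 − 5941 = 1370 bp
  9467 − 7311 = 2156 bp
  9814 − 9467 = 347 bp
Sorted largest to smallest: 2692, 2563, 2156, 1370, 686, 347 bp.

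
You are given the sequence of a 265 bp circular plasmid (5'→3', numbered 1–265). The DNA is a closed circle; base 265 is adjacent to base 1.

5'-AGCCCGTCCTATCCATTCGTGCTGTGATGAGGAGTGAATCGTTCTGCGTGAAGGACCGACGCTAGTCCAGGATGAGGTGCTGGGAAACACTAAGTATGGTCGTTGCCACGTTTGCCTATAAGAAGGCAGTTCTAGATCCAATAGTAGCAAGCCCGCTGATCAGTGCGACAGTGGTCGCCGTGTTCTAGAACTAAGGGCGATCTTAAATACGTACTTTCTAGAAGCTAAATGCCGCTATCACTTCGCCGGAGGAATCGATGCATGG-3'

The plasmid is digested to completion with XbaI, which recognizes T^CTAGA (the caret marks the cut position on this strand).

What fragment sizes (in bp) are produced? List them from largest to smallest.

XbaI sites (TCTAGA) start at positions 131, 184, 217.
XbaI cuts after the first base of each site, so after positions 131, 184, 217.
Circular molecule, 3 cuts → 3 fragments:
  132–184 → 53 bp
  185–217 → 33 bp
  218–265 then 1–131 → 48 + 131 = 179 bp
Sorted largest to smallest: 179, 53, 33 bp.

179, 53, 33 bp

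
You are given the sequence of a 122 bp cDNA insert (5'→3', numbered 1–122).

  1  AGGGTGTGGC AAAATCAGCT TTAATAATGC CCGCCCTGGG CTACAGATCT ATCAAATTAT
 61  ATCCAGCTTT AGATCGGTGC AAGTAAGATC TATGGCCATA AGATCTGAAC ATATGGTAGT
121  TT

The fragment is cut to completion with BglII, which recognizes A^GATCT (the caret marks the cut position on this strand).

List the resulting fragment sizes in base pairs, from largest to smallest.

BglII sites (AGATCT) start at positions 45, 86, 101.
BglII cuts after the first base of each site, so after positions 45, 86, 101.
Linear molecule, 3 cuts → 4 fragments:
  1–45 → 45 bp
  46–86 → 41 bp
  87–101 → 15 bp
  102–122 → 21 bp
Sorted largest to smallest: 45, 41, 21, 15 bp.

45, 41, 21, 15 bp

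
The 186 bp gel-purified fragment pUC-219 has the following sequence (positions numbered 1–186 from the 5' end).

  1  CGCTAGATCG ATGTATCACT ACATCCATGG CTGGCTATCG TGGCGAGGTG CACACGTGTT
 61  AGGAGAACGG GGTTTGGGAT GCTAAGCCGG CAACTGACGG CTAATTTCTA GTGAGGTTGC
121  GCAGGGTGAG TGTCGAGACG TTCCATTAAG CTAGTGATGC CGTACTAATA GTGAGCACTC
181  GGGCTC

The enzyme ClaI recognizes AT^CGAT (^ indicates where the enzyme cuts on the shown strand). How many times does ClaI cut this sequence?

1

ATCGAT occurs starting at position 7.
ClaI cuts at 1 site.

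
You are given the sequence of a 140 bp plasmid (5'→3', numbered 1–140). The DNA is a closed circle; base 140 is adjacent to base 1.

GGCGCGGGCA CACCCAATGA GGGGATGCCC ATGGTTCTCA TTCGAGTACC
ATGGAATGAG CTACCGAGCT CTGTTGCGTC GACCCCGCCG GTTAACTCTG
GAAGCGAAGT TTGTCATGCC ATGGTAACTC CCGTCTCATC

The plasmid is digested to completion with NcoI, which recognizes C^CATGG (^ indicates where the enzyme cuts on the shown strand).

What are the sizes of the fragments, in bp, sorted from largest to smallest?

70, 50, 20 bp

NcoI sites (CCATGG) start at positions 29, 49, 119.
NcoI cuts after the first base of each site, so after positions 29, 49, 119.
Circular molecule, 3 cuts → 3 fragments:
  30–49 → 20 bp
  50–119 → 70 bp
  120–140 then 1–29 → 21 + 29 = 50 bp
Sorted largest to smallest: 70, 50, 20 bp.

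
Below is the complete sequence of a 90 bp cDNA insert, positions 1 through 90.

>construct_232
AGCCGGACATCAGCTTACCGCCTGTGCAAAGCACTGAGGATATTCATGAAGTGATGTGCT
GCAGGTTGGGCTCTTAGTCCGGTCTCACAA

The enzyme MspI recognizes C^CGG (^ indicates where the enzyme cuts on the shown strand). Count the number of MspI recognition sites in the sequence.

2

CCGG occurs starting at positions 3, 79.
MspI cuts at 2 sites.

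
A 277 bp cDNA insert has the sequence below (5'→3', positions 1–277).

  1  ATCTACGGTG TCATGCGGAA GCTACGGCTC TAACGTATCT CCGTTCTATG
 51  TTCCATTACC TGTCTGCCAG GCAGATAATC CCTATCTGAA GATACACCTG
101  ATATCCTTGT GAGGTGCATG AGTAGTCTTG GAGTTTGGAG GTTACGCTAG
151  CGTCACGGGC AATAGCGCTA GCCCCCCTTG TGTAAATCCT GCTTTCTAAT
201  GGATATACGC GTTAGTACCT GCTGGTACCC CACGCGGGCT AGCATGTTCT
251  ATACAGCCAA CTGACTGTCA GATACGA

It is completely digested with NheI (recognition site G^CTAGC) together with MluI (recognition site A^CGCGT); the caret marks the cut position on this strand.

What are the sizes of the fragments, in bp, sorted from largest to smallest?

NheI sites (GCTAGC) start at positions 146, 167, 238.
NheI cuts after the first base of each site, so after positions 146, 167, 238.
The MluI site (ACGCGT) starts at position 207.
MluI cuts after the first base of each site, so after position 207.
Combined cut positions: 146, 167, 207, 238.
Linear molecule, 4 cuts → 5 fragments:
  1–146 → 146 bp
  147–167 → 21 bp
  168–207 → 40 bp
  208–238 → 31 bp
  239–277 → 39 bp
Sorted largest to smallest: 146, 40, 39, 31, 21 bp.

146, 40, 39, 31, 21 bp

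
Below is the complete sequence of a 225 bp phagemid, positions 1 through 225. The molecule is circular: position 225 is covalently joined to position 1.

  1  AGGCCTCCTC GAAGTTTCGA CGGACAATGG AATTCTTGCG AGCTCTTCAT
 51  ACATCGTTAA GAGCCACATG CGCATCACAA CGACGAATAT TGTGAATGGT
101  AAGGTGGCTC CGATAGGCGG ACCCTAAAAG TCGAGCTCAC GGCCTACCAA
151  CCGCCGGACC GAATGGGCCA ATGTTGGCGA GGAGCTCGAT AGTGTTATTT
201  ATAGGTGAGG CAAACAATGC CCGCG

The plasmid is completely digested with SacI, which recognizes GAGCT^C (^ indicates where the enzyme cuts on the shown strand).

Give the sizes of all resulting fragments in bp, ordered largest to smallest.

SacI sites (GAGCTC) start at positions 40, 133, 182.
SacI cuts after base 5 of each site (before the last base), so after positions 44, 137, 186.
Circular molecule, 3 cuts → 3 fragments:
  45–137 → 93 bp
  138–186 → 49 bp
  187–225 then 1–44 → 39 + 44 = 83 bp
Sorted largest to smallest: 93, 83, 49 bp.

93, 83, 49 bp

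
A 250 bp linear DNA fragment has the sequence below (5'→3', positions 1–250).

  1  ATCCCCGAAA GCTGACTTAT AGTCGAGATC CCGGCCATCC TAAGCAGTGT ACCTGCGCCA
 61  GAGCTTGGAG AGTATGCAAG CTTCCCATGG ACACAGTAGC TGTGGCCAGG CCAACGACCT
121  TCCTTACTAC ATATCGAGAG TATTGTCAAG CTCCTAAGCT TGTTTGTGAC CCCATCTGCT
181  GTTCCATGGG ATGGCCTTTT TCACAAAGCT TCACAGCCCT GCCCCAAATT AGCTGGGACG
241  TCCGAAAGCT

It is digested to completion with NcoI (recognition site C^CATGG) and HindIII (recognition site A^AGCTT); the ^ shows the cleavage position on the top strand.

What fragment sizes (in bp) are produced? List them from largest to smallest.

78, 71, 44, 28, 22, 7 bp

NcoI sites (CCATGG) start at positions 85, 184.
NcoI cuts after the first base of each site, so after positions 85, 184.
HindIII sites (AAGCTT) start at positions 78, 156, 206.
HindIII cuts after the first base of each site, so after positions 78, 156, 206.
Combined cut positions: 78, 85, 156, 184, 206.
Linear molecule, 5 cuts → 6 fragments:
  1–78 → 78 bp
  79–85 → 7 bp
  86–156 → 71 bp
  157–184 → 28 bp
  185–206 → 22 bp
  207–250 → 44 bp
Sorted largest to smallest: 78, 71, 44, 28, 22, 7 bp.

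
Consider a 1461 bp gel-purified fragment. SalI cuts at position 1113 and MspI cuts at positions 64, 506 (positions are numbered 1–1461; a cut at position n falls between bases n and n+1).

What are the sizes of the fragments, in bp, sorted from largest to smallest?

Combined cut positions (sorted): 64, 506, 1113.
Linear molecule, 3 cuts → 4 fragments:
  64 − 0 = 64 bp
  506 − 64 = 442 bp
  1113 − 506 = 607 bp
  1461 − 1113 = 348 bp
Sorted largest to smallest: 607, 442, 348, 64 bp.

607, 442, 348, 64 bp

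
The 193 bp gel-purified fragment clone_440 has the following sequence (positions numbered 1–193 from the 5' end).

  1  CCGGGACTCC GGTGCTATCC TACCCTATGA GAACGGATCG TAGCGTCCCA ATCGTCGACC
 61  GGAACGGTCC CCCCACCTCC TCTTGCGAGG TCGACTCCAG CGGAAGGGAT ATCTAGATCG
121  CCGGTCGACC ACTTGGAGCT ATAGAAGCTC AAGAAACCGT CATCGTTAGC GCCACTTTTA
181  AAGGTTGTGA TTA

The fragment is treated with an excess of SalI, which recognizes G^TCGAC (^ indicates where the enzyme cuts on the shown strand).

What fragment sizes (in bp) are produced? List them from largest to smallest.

SalI sites (GTCGAC) start at positions 54, 90, 124.
SalI cuts after the first base of each site, so after positions 54, 90, 124.
Linear molecule, 3 cuts → 4 fragments:
  1–54 → 54 bp
  55–90 → 36 bp
  91–124 → 34 bp
  125–193 → 69 bp
Sorted largest to smallest: 69, 54, 36, 34 bp.

69, 54, 36, 34 bp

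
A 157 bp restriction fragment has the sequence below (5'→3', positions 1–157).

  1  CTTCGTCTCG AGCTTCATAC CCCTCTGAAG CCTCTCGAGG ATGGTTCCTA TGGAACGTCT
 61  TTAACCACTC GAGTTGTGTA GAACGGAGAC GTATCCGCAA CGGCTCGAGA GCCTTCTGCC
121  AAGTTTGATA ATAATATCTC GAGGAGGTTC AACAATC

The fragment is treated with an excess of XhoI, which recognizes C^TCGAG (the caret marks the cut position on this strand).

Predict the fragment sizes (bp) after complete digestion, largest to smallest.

36, 34, 34, 27, 19, 7 bp

XhoI sites (CTCGAG) start at positions 7, 34, 68, 104, 138.
XhoI cuts after the first base of each site, so after positions 7, 34, 68, 104, 138.
Linear molecule, 5 cuts → 6 fragments:
  1–7 → 7 bp
  8–34 → 27 bp
  35–68 → 34 bp
  69–104 → 36 bp
  105–138 → 34 bp
  139–157 → 19 bp
Sorted largest to smallest: 36, 34, 34, 27, 19, 7 bp.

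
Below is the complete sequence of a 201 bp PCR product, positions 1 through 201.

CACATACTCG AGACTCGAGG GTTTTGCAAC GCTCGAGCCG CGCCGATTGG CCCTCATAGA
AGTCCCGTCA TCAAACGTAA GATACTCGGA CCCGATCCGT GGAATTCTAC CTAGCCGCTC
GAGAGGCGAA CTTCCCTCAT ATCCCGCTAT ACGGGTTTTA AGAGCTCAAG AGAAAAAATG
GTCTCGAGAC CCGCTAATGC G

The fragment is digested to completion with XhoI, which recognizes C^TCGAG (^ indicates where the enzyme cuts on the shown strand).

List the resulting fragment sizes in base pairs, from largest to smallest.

XhoI sites (CTCGAG) start at positions 7, 14, 32, 118, 183.
XhoI cuts after the first base of each site, so after positions 7, 14, 32, 118, 183.
Linear molecule, 5 cuts → 6 fragments:
  1–7 → 7 bp
  8–14 → 7 bp
  15–32 → 18 bp
  33–118 → 86 bp
  119–183 → 65 bp
  184–201 → 18 bp
Sorted largest to smallest: 86, 65, 18, 18, 7, 7 bp.

86, 65, 18, 18, 7, 7 bp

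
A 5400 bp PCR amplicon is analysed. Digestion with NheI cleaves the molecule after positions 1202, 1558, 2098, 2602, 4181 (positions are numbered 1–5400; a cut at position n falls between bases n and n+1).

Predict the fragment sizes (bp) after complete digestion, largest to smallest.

Linear molecule, 5 cuts → 6 fragments:
  1202 − 0 = 1202 bp
  1558 − 1202 = 356 bp
  2098 − 1558 = 540 bp
  2602 − 2098 = 504 bp
  4181 − 2602 = 1579 bp
  5400 − 4181 = 1219 bp
Sorted largest to smallest: 1579, 1219, 1202, 540, 504, 356 bp.

1579, 1219, 1202, 540, 504, 356 bp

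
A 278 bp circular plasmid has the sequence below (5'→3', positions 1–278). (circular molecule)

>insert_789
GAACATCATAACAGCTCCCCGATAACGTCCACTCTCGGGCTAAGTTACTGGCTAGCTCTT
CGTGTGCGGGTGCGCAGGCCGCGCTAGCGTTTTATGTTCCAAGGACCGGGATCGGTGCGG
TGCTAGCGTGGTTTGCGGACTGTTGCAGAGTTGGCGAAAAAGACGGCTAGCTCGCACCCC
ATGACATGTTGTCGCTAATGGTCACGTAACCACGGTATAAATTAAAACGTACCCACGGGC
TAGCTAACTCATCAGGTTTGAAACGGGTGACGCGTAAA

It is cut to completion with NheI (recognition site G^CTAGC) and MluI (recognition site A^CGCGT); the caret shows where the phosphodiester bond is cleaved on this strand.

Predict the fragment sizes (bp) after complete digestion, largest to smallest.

NheI sites (GCTAGC) start at positions 51, 83, 122, 166, 239.
NheI cuts after the first base of each site, so after positions 51, 83, 122, 166, 239.
The MluI site (ACGCGT) starts at position 270.
MluI cuts after the first base of each site, so after position 270.
Combined cut positions: 51, 83, 122, 166, 239, 270.
Circular molecule, 6 cuts → 6 fragments:
  52–83 → 32 bp
  84–122 → 39 bp
  123–166 → 44 bp
  167–239 → 73 bp
  240–270 → 31 bp
  271–278 then 1–51 → 8 + 51 = 59 bp
Sorted largest to smallest: 73, 59, 44, 39, 32, 31 bp.

73, 59, 44, 39, 32, 31 bp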